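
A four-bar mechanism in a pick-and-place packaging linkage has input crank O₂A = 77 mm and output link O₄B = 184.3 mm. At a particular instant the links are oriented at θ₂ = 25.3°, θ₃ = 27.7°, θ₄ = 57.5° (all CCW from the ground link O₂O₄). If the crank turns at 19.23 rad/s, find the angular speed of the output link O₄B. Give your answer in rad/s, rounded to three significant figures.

ω₂ = 19.23 rad/s
Differentiating the loop-closure r₂e^{iθ₂}+r₃e^{iθ₃}=r₁+r₄e^{iθ₄} gives r₂ω₂e^{iθ₂}+r₃ω₃e^{iθ₃}=r₄ω₄e^{iθ₄}.
Eliminating the other unknown: ω₄ = r₂ω₂ sin(θ₂−θ₃) / [r₄ sin(θ₄−θ₃)].
Numerator sine = -0.04188; denominator sine = +0.49697.
Result = 0.077·19.23·(-0.04188) / (0.1843·(+0.49697)) = -0.67698 rad/s; magnitude 0.67698 rad/s.

0.677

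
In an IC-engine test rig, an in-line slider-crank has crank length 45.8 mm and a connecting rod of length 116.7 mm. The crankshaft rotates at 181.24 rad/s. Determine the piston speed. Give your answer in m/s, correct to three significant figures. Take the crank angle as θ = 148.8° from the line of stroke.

2.83

ω = 181.2 rad/s
For an in-line slider-crank, x = r cosθ + √(L² − r² sin²θ), so v = −rω sinθ·[1 + r cosθ/√(L² − r² sin²θ)].
With r = 0.0458 m, L = 0.1167 m, θ = 148.8°: √(L² − r² sin²θ) = 0.11426 m.
v = −0.0458·181.2·0.51803·[1 + 0.0458·-0.85536/0.11426] = -2.8257 m/s.
|v| = 2.8257 m/s.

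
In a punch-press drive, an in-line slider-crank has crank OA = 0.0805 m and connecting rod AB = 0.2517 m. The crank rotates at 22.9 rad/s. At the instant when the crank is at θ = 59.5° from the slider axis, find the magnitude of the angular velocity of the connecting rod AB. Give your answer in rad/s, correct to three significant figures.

ω = 22.9 rad/s
The rod makes angle φ with the slider axis where L sinφ = r sinθ; differentiating, L cosφ·φ̇ = r ω cosθ.
L cosφ = √(L² − r² sin²θ) = 0.24195 m.
|ω_rod| = r ω |cosθ| / √(L² − r² sin²θ) = 0.0805·22.9·0.50754/0.24195 = 3.8669 rad/s.

3.87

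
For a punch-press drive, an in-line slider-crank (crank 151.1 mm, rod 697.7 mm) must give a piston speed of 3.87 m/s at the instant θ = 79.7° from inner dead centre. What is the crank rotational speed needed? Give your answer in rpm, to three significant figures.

239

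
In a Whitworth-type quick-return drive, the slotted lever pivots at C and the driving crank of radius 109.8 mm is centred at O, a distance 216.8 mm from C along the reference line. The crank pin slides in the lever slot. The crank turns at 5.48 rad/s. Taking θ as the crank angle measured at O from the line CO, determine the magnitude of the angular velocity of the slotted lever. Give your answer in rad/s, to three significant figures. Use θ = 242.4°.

ω = 5.48 rad/s
Crank pin A relative to C: A = (d + r cosθ, r sinθ); lever angle φ = atan2(r sinθ, d + r cosθ).
Differentiating tanφ: φ̇ = rω(d cosθ + r)/(d² + r² + 2dr cosθ).
d² + r² + 2dr cosθ = |CA|² = 0.0370011 m²;  d cosθ + r = +0.0093574 m.
|ω_lever| = |0.1098·5.48·+0.0093574| / 0.0370011 = 0.15217 rad/s.

0.152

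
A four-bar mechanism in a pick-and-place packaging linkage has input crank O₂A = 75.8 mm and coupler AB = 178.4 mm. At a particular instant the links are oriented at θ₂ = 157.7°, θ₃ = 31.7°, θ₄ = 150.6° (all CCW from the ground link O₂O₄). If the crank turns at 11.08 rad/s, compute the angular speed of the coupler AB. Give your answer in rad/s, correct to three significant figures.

0.665

ω₂ = 11.08 rad/s
Differentiating the loop-closure r₂e^{iθ₂}+r₃e^{iθ₃}=r₁+r₄e^{iθ₄} gives r₂ω₂e^{iθ₂}+r₃ω₃e^{iθ₃}=r₄ω₄e^{iθ₄}.
Eliminating the other unknown: ω₃ = r₂ω₂ sin(θ₄−θ₂) / [r₃ sin(θ₃−θ₄)].
Numerator sine = -0.12360; denominator sine = -0.87546.
Result = 0.0758·11.08·(-0.12360) / (0.1784·(-0.87546)) = +0.66466 rad/s; magnitude 0.66466 rad/s.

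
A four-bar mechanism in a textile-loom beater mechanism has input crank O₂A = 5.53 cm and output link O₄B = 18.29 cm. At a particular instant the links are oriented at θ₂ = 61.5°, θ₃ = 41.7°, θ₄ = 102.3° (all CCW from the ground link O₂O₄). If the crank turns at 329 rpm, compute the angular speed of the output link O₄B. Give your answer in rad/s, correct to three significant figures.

ω₂ = 34.45 rad/s (from 329 rpm).
Differentiating the loop-closure r₂e^{iθ₂}+r₃e^{iθ₃}=r₁+r₄e^{iθ₄} gives r₂ω₂e^{iθ₂}+r₃ω₃e^{iθ₃}=r₄ω₄e^{iθ₄}.
Eliminating the other unknown: ω₄ = r₂ω₂ sin(θ₂−θ₃) / [r₄ sin(θ₄−θ₃)].
Numerator sine = +0.33874; denominator sine = +0.87121.
Result = 0.0553·34.45·(+0.33874) / (0.1829·(+0.87121)) = +4.0502 rad/s; magnitude 4.0502 rad/s.

4.05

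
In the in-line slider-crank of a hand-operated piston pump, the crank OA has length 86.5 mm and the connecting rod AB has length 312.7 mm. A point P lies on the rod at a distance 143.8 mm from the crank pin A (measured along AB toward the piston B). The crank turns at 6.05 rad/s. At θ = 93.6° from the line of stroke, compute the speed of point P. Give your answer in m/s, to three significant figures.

0.518

ω = 6.05 rad/s.  Crank-pin speed |V_A| = rω = 0.52332 m/s, perpendicular to OA.
Rod angle: sinφ = −(r/L) sinθ ⇒ φ = -16.026°; ω_rod = −rω cosθ/√(L²−r²sin²θ) = +0.10933 rad/s.
V_P = V_A + ω_rod × AP, with AP = 0.1438 m along the rod.
Components: V_Px = −rω sinθ − a·ω_rod·sinφ = -0.51795 m/s;  V_Py = rω cosθ + a·ω_rod·cosφ = -0.017749 m/s.
|V_P| = √(V_Px² + V_Py²) = 0.51826 m/s.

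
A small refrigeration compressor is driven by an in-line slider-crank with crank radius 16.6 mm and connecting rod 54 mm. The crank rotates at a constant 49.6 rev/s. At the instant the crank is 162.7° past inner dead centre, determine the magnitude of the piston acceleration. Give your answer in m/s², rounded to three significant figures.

1130

ω = 2π·49.6 = 311.6 rad/s
x(θ) = r cosθ + √(L² − r² sin²θ); with ω constant, a = ω²·d²x/dθ².
d²x/dθ² = −r cosθ − r²(cos2θ)/√u − r⁴ sin²2θ/(4u^{3/2}),  u = L² − r² sin²θ = 0.00289163 m².
Substituting r = 0.0166 m, L = 0.054 m, θ = 162.7°: d²x/dθ² = +0.011592 m.
a = ω²·d²x/dθ² = (311.6)²·(+0.011592) = +1125.8 m/s²;  |a| = 1125.8 m/s².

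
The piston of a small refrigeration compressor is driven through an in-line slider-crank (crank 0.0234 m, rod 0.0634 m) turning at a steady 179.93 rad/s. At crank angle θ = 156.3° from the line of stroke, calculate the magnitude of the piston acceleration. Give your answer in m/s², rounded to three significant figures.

497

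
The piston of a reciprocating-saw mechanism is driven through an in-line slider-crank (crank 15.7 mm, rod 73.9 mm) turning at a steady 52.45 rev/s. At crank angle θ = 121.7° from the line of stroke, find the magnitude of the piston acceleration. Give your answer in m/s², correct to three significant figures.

ω = 2π·52.5 = 329.6 rad/s
x(θ) = r cosθ + √(L² − r² sin²θ); with ω constant, a = ω²·d²x/dθ².
d²x/dθ² = −r cosθ − r²(cos2θ)/√u − r⁴ sin²2θ/(4u^{3/2}),  u = L² − r² sin²θ = 0.00528278 m².
Substituting r = 0.0157 m, L = 0.0739 m, θ = 121.7°: d²x/dθ² = +0.0097368 m.
a = ω²·d²x/dθ² = (329.6)²·(+0.0097368) = +1057.5 m/s²;  |a| = 1057.5 m/s².

1060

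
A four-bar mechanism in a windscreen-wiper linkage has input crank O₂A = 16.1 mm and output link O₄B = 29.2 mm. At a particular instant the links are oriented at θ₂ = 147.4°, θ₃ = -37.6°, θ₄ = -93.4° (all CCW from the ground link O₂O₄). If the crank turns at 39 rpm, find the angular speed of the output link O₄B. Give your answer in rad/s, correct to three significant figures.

0.237

ω₂ = 4.084 rad/s (from 39 rpm).
Differentiating the loop-closure r₂e^{iθ₂}+r₃e^{iθ₃}=r₁+r₄e^{iθ₄} gives r₂ω₂e^{iθ₂}+r₃ω₃e^{iθ₃}=r₄ω₄e^{iθ₄}.
Eliminating the other unknown: ω₄ = r₂ω₂ sin(θ₂−θ₃) / [r₄ sin(θ₄−θ₃)].
Numerator sine = -0.08716; denominator sine = -0.82708.
Result = 0.0161·4.084·(-0.08716) / (0.0292·(-0.82708)) = +0.23729 rad/s; magnitude 0.23729 rad/s.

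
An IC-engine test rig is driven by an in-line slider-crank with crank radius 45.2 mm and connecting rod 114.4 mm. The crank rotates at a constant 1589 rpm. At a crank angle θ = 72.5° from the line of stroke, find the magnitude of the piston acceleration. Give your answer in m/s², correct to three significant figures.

53.0

ω = 2π·1589/60 = 166.4 rad/s
x(θ) = r cosθ + √(L² − r² sin²θ); with ω constant, a = ω²·d²x/dθ².
d²x/dθ² = −r cosθ − r²(cos2θ)/√u − r⁴ sin²2θ/(4u^{3/2}),  u = L² − r² sin²θ = 0.0112291 m².
Substituting r = 0.0452 m, L = 0.1144 m, θ = 72.5°: d²x/dθ² = +0.0019128 m.
a = ω²·d²x/dθ² = (166.4)²·(+0.0019128) = +52.962 m/s²;  |a| = 52.962 m/s².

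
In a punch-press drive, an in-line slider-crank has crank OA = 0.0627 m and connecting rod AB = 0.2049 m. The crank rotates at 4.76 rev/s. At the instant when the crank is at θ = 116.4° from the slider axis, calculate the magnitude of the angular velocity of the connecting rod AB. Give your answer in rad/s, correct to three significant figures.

4.23

ω = 29.91 rad/s (converted from 4.76 rev/s).
The rod makes angle φ with the slider axis where L sinφ = r sinθ; differentiating, L cosφ·φ̇ = r ω cosθ.
L cosφ = √(L² − r² sin²θ) = 0.19705 m.
|ω_rod| = r ω |cosθ| / √(L² − r² sin²θ) = 0.0627·29.91·0.44464/0.19705 = 4.2313 rad/s.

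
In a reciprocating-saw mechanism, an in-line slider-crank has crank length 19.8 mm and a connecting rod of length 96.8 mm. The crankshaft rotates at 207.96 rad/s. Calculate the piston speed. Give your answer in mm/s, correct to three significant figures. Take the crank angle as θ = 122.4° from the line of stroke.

3090

ω = 208 rad/s
For an in-line slider-crank, x = r cosθ + √(L² − r² sin²θ), so v = −rω sinθ·[1 + r cosθ/√(L² − r² sin²θ)].
With r = 0.0198 m, L = 0.0968 m, θ = 122.4°: √(L² − r² sin²θ) = 0.095345 m.
v = −0.0198·208·0.84433·[1 + 0.0198·-0.53583/0.095345] = -3.0898 m/s.
|v| = 3.0898 m/s = 3089.8 mm/s.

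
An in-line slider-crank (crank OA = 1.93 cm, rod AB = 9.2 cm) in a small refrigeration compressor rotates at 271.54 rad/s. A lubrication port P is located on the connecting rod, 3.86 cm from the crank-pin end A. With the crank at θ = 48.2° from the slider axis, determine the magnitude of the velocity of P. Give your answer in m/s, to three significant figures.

4.61

ω = 271.5 rad/s.  Crank-pin speed |V_A| = rω = 5.2407 m/s, perpendicular to OA.
Rod angle: sinφ = −(r/L) sinθ ⇒ φ = -8.997°; ω_rod = −rω cosθ/√(L²−r²sin²θ) = -38.442 rad/s.
V_P = V_A + ω_rod × AP, with AP = 0.0386 m along the rod.
Components: V_Px = −rω sinθ − a·ω_rod·sinφ = -4.1389 m/s;  V_Py = rω cosθ + a·ω_rod·cosφ = +2.0275 m/s.
|V_P| = √(V_Px² + V_Py²) = 4.6088 m/s.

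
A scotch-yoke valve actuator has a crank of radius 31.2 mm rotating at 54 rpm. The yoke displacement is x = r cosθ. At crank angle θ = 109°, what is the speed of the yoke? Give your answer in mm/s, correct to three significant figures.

ω = 5.655 rad/s (from 54 rpm).
x = r cosθ ⇒ ẋ = −rω sinθ.
|v| = rω|sinθ| = 0.0312·5.655·|sin 109°| = 0.16682 m/s = 166.82 mm/s.

167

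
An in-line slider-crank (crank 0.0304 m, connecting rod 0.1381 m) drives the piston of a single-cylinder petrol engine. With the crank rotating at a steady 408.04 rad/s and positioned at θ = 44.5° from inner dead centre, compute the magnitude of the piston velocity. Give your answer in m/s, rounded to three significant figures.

ω = 408 rad/s
For an in-line slider-crank, x = r cosθ + √(L² − r² sin²θ), so v = −rω sinθ·[1 + r cosθ/√(L² − r² sin²θ)].
With r = 0.0304 m, L = 0.1381 m, θ = 44.5°: √(L² − r² sin²θ) = 0.13645 m.
v = −0.0304·408·0.70091·[1 + 0.0304·0.71325/0.13645] = -10.076 m/s.
|v| = 10.076 m/s.

10.1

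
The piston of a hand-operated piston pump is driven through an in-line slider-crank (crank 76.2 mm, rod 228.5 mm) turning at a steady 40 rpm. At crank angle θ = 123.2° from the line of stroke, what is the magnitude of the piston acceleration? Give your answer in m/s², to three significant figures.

0.906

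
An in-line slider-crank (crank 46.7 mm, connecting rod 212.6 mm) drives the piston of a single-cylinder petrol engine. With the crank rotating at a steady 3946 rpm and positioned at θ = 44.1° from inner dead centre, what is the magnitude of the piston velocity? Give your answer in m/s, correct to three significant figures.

ω = 2π·3946/60 = 413.2 rad/s
For an in-line slider-crank, x = r cosθ + √(L² − r² sin²θ), so v = −rω sinθ·[1 + r cosθ/√(L² − r² sin²θ)].
With r = 0.0467 m, L = 0.2126 m, θ = 44.1°: √(L² − r² sin²θ) = 0.2101 m.
v = −0.0467·413.2·0.69591·[1 + 0.0467·0.71813/0.2101] = -15.573 m/s.
|v| = 15.573 m/s.

15.6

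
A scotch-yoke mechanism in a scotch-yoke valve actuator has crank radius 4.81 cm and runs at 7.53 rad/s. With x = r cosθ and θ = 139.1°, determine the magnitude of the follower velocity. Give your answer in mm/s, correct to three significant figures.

237

ω = 7.53 rad/s
x = r cosθ ⇒ ẋ = −rω sinθ.
|v| = rω|sinθ| = 0.0481·7.53·|sin 139.1°| = 0.23714 m/s = 237.14 mm/s.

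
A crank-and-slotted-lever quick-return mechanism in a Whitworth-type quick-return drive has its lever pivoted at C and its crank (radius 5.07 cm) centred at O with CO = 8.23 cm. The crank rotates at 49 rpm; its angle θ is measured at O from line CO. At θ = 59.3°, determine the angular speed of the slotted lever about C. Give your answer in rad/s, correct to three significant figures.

1.77

ω = 5.131 rad/s (from 49 rpm).
Crank pin A relative to C: A = (d + r cosθ, r sinθ); lever angle φ = atan2(r sinθ, d + r cosθ).
Differentiating tanφ: φ̇ = rω(d cosθ + r)/(d² + r² + 2dr cosθ).
d² + r² + 2dr cosθ = |CA|² = 0.0136044 m²;  d cosθ + r = +0.092718 m.
|ω_lever| = |0.0507·5.131·+0.092718| / 0.0136044 = 1.773 rad/s.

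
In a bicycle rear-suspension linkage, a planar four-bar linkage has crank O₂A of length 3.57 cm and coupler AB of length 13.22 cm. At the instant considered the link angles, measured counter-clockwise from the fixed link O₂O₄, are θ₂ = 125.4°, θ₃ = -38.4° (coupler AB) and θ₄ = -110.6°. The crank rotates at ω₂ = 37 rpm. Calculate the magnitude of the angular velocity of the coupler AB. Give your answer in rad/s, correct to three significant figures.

0.911

ω₂ = 3.875 rad/s (from 37 rpm).
Differentiating the loop-closure r₂e^{iθ₂}+r₃e^{iθ₃}=r₁+r₄e^{iθ₄} gives r₂ω₂e^{iθ₂}+r₃ω₃e^{iθ₃}=r₄ω₄e^{iθ₄}.
Eliminating the other unknown: ω₃ = r₂ω₂ sin(θ₄−θ₂) / [r₃ sin(θ₃−θ₄)].
Numerator sine = +0.82904; denominator sine = +0.95213.
Result = 0.0357·3.875·(+0.82904) / (0.1322·(+0.95213)) = +0.91106 rad/s; magnitude 0.91106 rad/s.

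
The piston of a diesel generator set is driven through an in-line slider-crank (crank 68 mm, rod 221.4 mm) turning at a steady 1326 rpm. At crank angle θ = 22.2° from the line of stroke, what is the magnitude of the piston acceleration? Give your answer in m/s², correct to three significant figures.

1510

ω = 2π·1326/60 = 138.9 rad/s
x(θ) = r cosθ + √(L² − r² sin²θ); with ω constant, a = ω²·d²x/dθ².
d²x/dθ² = −r cosθ − r²(cos2θ)/√u − r⁴ sin²2θ/(4u^{3/2}),  u = L² − r² sin²θ = 0.0483578 m².
Substituting r = 0.068 m, L = 0.2214 m, θ = 22.2°: d²x/dθ² = -0.078229 m.
a = ω²·d²x/dθ² = (138.9)²·(-0.078229) = -1508.4 m/s²;  |a| = 1508.4 m/s².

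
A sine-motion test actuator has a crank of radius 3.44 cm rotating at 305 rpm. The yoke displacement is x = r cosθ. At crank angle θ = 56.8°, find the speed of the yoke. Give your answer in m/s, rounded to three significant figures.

ω = 31.94 rad/s (from 305 rpm).
x = r cosθ ⇒ ẋ = −rω sinθ.
|v| = rω|sinθ| = 0.0344·31.94·|sin 56.8°| = 0.91937 m/s.

0.919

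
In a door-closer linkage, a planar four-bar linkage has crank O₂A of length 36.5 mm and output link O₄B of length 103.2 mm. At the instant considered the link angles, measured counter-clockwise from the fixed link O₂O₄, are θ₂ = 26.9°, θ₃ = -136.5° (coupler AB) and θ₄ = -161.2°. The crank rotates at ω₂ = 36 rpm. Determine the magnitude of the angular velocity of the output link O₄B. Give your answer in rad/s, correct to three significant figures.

ω₂ = 3.77 rad/s (from 36 rpm).
Differentiating the loop-closure r₂e^{iθ₂}+r₃e^{iθ₃}=r₁+r₄e^{iθ₄} gives r₂ω₂e^{iθ₂}+r₃ω₃e^{iθ₃}=r₄ω₄e^{iθ₄}.
Eliminating the other unknown: ω₄ = r₂ω₂ sin(θ₂−θ₃) / [r₄ sin(θ₄−θ₃)].
Numerator sine = +0.28569; denominator sine = -0.41787.
Result = 0.0365·3.77·(+0.28569) / (0.1032·(-0.41787)) = -0.91159 rad/s; magnitude 0.91159 rad/s.

0.912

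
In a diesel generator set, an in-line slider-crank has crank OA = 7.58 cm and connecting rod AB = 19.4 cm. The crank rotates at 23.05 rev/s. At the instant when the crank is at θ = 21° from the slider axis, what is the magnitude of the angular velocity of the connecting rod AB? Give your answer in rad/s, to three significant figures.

53.4

ω = 144.8 rad/s (converted from 23.05 rev/s).
The rod makes angle φ with the slider axis where L sinφ = r sinθ; differentiating, L cosφ·φ̇ = r ω cosθ.
L cosφ = √(L² − r² sin²θ) = 0.19209 m.
|ω_rod| = r ω |cosθ| / √(L² − r² sin²θ) = 0.0758·144.8·0.93358/0.19209 = 53.354 rad/s.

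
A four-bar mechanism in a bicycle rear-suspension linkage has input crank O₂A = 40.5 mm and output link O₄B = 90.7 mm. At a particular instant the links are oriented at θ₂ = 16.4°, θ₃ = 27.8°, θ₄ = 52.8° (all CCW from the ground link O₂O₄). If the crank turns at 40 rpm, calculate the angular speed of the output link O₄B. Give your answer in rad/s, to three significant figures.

ω₂ = 4.189 rad/s (from 40 rpm).
Differentiating the loop-closure r₂e^{iθ₂}+r₃e^{iθ₃}=r₁+r₄e^{iθ₄} gives r₂ω₂e^{iθ₂}+r₃ω₃e^{iθ₃}=r₄ω₄e^{iθ₄}.
Eliminating the other unknown: ω₄ = r₂ω₂ sin(θ₂−θ₃) / [r₄ sin(θ₄−θ₃)].
Numerator sine = -0.19766; denominator sine = +0.42262.
Result = 0.0405·4.189·(-0.19766) / (0.0907·(+0.42262)) = -0.87478 rad/s; magnitude 0.87478 rad/s.

0.875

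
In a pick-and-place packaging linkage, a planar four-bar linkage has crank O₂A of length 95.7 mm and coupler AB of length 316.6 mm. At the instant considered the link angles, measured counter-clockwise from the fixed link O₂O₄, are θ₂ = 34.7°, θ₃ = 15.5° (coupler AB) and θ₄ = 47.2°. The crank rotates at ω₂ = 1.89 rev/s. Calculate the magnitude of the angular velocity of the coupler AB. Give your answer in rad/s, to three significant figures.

ω₂ = 11.88 rad/s (from 1.89 rev/s).
Differentiating the loop-closure r₂e^{iθ₂}+r₃e^{iθ₃}=r₁+r₄e^{iθ₄} gives r₂ω₂e^{iθ₂}+r₃ω₃e^{iθ₃}=r₄ω₄e^{iθ₄}.
Eliminating the other unknown: ω₃ = r₂ω₂ sin(θ₄−θ₂) / [r₃ sin(θ₃−θ₄)].
Numerator sine = +0.21644; denominator sine = -0.52547.
Result = 0.0957·11.88·(+0.21644) / (0.3166·(-0.52547)) = -1.4785 rad/s; magnitude 1.4785 rad/s.

1.48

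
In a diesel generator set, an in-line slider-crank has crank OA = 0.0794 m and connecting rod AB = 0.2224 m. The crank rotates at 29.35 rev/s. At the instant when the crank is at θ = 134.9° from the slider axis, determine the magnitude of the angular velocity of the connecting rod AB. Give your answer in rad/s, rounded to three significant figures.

ω = 184.4 rad/s (converted from 29.35 rev/s).
The rod makes angle φ with the slider axis where L sinφ = r sinθ; differentiating, L cosφ·φ̇ = r ω cosθ.
L cosφ = √(L² − r² sin²θ) = 0.21517 m.
|ω_rod| = r ω |cosθ| / √(L² − r² sin²θ) = 0.0794·184.4·0.70587/0.21517 = 48.034 rad/s.

48.0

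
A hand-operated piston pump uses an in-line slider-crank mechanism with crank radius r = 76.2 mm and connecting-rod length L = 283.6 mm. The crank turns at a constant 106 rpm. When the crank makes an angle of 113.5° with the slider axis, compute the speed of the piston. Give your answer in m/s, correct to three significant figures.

ω = 2π·106/60 = 11.1 rad/s
For an in-line slider-crank, x = r cosθ + √(L² − r² sin²θ), so v = −rω sinθ·[1 + r cosθ/√(L² − r² sin²θ)].
With r = 0.0762 m, L = 0.2836 m, θ = 113.5°: √(L² − r² sin²θ) = 0.27486 m.
v = −0.0762·11.1·0.91706·[1 + 0.0762·-0.39875/0.27486] = -0.68994 m/s.
|v| = 0.68994 m/s.

0.690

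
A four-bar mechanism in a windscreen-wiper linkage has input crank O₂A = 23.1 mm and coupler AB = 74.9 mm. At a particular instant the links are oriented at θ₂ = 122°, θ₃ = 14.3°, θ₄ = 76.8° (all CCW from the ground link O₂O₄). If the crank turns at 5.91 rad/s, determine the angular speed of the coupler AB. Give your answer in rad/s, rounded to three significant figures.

1.46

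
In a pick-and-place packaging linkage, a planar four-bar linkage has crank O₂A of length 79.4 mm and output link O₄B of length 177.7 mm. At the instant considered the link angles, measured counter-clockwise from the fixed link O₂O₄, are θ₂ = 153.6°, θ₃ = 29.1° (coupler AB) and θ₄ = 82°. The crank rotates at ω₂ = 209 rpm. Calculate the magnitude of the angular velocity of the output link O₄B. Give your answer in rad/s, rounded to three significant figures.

ω₂ = 21.89 rad/s (from 209 rpm).
Differentiating the loop-closure r₂e^{iθ₂}+r₃e^{iθ₃}=r₁+r₄e^{iθ₄} gives r₂ω₂e^{iθ₂}+r₃ω₃e^{iθ₃}=r₄ω₄e^{iθ₄}.
Eliminating the other unknown: ω₄ = r₂ω₂ sin(θ₂−θ₃) / [r₄ sin(θ₄−θ₃)].
Numerator sine = +0.82413; denominator sine = +0.79758.
Result = 0.0794·21.89·(+0.82413) / (0.1777·(+0.79758)) = +10.105 rad/s; magnitude 10.105 rad/s.

10.1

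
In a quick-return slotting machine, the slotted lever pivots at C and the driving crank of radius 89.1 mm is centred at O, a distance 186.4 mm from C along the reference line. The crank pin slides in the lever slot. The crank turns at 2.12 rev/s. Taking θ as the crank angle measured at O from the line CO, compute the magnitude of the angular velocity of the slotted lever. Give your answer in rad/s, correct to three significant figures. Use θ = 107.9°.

1.16

ω = 13.32 rad/s (from 2.12 rev/s).
Crank pin A relative to C: A = (d + r cosθ, r sinθ); lever angle φ = atan2(r sinθ, d + r cosθ).
Differentiating tanφ: φ̇ = rω(d cosθ + r)/(d² + r² + 2dr cosθ).
d² + r² + 2dr cosθ = |CA|² = 0.0324745 m²;  d cosθ + r = +0.031809 m.
|ω_lever| = |0.0891·13.32·+0.031809| / 0.0324745 = 1.1625 rad/s.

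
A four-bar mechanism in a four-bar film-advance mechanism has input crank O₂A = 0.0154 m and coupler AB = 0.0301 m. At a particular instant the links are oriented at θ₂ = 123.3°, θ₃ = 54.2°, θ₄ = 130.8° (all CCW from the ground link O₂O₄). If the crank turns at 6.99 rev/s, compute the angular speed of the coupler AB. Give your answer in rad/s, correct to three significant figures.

ω₂ = 43.92 rad/s (from 6.99 rev/s).
Differentiating the loop-closure r₂e^{iθ₂}+r₃e^{iθ₃}=r₁+r₄e^{iθ₄} gives r₂ω₂e^{iθ₂}+r₃ω₃e^{iθ₃}=r₄ω₄e^{iθ₄}.
Eliminating the other unknown: ω₃ = r₂ω₂ sin(θ₄−θ₂) / [r₃ sin(θ₃−θ₄)].
Numerator sine = +0.13053; denominator sine = -0.97278.
Result = 0.0154·43.92·(+0.13053) / (0.0301·(-0.97278)) = -3.0151 rad/s; magnitude 3.0151 rad/s.

3.02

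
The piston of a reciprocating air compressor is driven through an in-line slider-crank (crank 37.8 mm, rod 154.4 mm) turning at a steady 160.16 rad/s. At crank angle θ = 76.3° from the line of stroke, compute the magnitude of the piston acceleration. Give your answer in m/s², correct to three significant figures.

13.5

ω = 160.2 rad/s
x(θ) = r cosθ + √(L² − r² sin²θ); with ω constant, a = ω²·d²x/dθ².
d²x/dθ² = −r cosθ − r²(cos2θ)/√u − r⁴ sin²2θ/(4u^{3/2}),  u = L² − r² sin²θ = 0.0224907 m².
Substituting r = 0.0378 m, L = 0.1544 m, θ = 76.3°: d²x/dθ² = -0.0005258 m.
a = ω²·d²x/dθ² = (160.2)²·(-0.0005258) = -13.487 m/s²;  |a| = 13.487 m/s².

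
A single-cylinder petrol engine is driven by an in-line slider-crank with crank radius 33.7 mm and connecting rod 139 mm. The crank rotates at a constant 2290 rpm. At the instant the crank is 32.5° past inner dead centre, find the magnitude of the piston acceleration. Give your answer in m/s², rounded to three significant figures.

ω = 2π·2290/60 = 239.8 rad/s
x(θ) = r cosθ + √(L² − r² sin²θ); with ω constant, a = ω²·d²x/dθ².
d²x/dθ² = −r cosθ − r²(cos2θ)/√u − r⁴ sin²2θ/(4u^{3/2}),  u = L² − r² sin²θ = 0.0189931 m².
Substituting r = 0.0337 m, L = 0.139 m, θ = 32.5°: d²x/dθ² = -0.032006 m.
a = ω²·d²x/dθ² = (239.8)²·(-0.032006) = -1840.6 m/s²;  |a| = 1840.6 m/s².

1840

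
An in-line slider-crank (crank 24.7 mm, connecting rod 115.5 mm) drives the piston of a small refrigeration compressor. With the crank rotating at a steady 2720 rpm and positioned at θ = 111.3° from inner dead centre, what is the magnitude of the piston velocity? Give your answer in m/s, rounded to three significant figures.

6.04

ω = 2π·2720/60 = 284.8 rad/s
For an in-line slider-crank, x = r cosθ + √(L² − r² sin²θ), so v = −rω sinθ·[1 + r cosθ/√(L² − r² sin²θ)].
With r = 0.0247 m, L = 0.1155 m, θ = 111.3°: √(L² − r² sin²θ) = 0.11318 m.
v = −0.0247·284.8·0.93169·[1 + 0.0247·-0.36325/0.11318] = -6.0353 m/s.
|v| = 6.0353 m/s.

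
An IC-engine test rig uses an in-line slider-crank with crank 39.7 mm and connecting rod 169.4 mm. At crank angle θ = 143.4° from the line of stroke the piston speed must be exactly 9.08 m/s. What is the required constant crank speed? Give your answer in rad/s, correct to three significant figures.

For an in-line slider-crank, |v_piston| = rω|sinθ|·[1 + r cosθ/√(L² − r² sin²θ)].
With r = 0.0397 m, L = 0.1694 m, θ = 143.4°: the bracketed kinematic factor |dx/dθ| = 0.019173 m.
ω = v/|dx/dθ| = 9.08/0.019173 = 473.59 rad/s.

474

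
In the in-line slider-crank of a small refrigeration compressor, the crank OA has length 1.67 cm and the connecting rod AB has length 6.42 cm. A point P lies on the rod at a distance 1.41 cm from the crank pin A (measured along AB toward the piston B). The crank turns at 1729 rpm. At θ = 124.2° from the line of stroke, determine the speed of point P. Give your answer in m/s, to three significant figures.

ω = 181.1 rad/s.  Crank-pin speed |V_A| = rω = 3.0237 m/s, perpendicular to OA.
Rod angle: sinφ = −(r/L) sinθ ⇒ φ = -12.424°; ω_rod = −rω cosθ/√(L²−r²sin²θ) = +27.108 rad/s.
V_P = V_A + ω_rod × AP, with AP = 0.0141 m along the rod.
Components: V_Px = −rω sinθ − a·ω_rod·sinφ = -2.4186 m/s;  V_Py = rω cosθ + a·ω_rod·cosφ = -1.3263 m/s.
|V_P| = √(V_Px² + V_Py²) = 2.7584 m/s.

2.76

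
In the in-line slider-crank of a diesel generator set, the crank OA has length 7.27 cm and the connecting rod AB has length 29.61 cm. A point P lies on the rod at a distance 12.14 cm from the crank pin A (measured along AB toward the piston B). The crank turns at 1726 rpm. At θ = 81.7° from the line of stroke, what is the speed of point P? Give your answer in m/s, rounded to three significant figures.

ω = 180.7 rad/s.  Crank-pin speed |V_A| = rω = 13.14 m/s, perpendicular to OA.
Rod angle: sinφ = −(r/L) sinθ ⇒ φ = -14.061°; ω_rod = −rω cosθ/√(L²−r²sin²θ) = -6.6041 rad/s.
V_P = V_A + ω_rod × AP, with AP = 0.1214 m along the rod.
Components: V_Px = −rω sinθ − a·ω_rod·sinφ = -13.197 m/s;  V_Py = rω cosθ + a·ω_rod·cosφ = +1.1192 m/s.
|V_P| = √(V_Px² + V_Py²) = 13.245 m/s.

13.2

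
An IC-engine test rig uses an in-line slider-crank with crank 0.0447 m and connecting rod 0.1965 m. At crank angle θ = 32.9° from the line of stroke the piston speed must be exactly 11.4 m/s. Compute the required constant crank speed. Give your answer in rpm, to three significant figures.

3760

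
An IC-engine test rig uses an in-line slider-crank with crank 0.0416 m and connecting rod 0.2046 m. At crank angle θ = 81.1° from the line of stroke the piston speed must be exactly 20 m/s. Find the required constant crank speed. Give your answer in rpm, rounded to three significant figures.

4500

For an in-line slider-crank, |v_piston| = rω|sinθ|·[1 + r cosθ/√(L² − r² sin²θ)].
With r = 0.0416 m, L = 0.2046 m, θ = 81.1°: the bracketed kinematic factor |dx/dθ| = 0.042419 m.
ω = v/|dx/dθ| = 20/0.042419 = 471.49 rad/s.
N = 60ω/(2π) = 4502.4 rpm.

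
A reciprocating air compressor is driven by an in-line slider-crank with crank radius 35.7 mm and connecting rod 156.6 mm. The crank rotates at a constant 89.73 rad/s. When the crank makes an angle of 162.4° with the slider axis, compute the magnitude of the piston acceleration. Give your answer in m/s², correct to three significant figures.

ω = 89.73 rad/s
x(θ) = r cosθ + √(L² − r² sin²θ); with ω constant, a = ω²·d²x/dθ².
d²x/dθ² = −r cosθ − r²(cos2θ)/√u − r⁴ sin²2θ/(4u^{3/2}),  u = L² − r² sin²θ = 0.024407 m².
Substituting r = 0.0357 m, L = 0.1566 m, θ = 162.4°: d²x/dθ² = +0.027327 m.
a = ω²·d²x/dθ² = (89.73)²·(+0.027327) = +220.03 m/s²;  |a| = 220.03 m/s².

220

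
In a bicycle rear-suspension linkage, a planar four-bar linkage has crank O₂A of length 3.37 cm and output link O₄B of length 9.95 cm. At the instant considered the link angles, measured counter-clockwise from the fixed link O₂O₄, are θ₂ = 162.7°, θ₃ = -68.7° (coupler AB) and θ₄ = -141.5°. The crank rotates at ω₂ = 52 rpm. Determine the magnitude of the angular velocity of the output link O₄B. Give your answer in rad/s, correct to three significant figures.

ω₂ = 5.445 rad/s (from 52 rpm).
Differentiating the loop-closure r₂e^{iθ₂}+r₃e^{iθ₃}=r₁+r₄e^{iθ₄} gives r₂ω₂e^{iθ₂}+r₃ω₃e^{iθ₃}=r₄ω₄e^{iθ₄}.
Eliminating the other unknown: ω₄ = r₂ω₂ sin(θ₂−θ₃) / [r₄ sin(θ₄−θ₃)].
Numerator sine = -0.78152; denominator sine = -0.95528.
Result = 0.0337·5.445·(-0.78152) / (0.0995·(-0.95528)) = +1.5089 rad/s; magnitude 1.5089 rad/s.

1.51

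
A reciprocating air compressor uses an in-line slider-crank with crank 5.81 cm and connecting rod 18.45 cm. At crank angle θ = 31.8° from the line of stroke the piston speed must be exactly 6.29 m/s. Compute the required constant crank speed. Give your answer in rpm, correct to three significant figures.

For an in-line slider-crank, |v_piston| = rω|sinθ|·[1 + r cosθ/√(L² − r² sin²θ)].
With r = 0.0581 m, L = 0.1845 m, θ = 31.8°: the bracketed kinematic factor |dx/dθ| = 0.038925 m.
ω = v/|dx/dθ| = 6.29/0.038925 = 161.59 rad/s.
N = 60ω/(2π) = 1543.1 rpm.

1540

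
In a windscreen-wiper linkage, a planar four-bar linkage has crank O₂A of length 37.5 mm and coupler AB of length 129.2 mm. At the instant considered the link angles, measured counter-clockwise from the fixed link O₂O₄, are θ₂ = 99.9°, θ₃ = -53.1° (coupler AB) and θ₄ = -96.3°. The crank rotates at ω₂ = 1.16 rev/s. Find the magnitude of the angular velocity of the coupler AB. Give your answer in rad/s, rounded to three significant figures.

0.862

ω₂ = 7.288 rad/s (from 1.16 rev/s).
Differentiating the loop-closure r₂e^{iθ₂}+r₃e^{iθ₃}=r₁+r₄e^{iθ₄} gives r₂ω₂e^{iθ₂}+r₃ω₃e^{iθ₃}=r₄ω₄e^{iθ₄}.
Eliminating the other unknown: ω₃ = r₂ω₂ sin(θ₄−θ₂) / [r₃ sin(θ₃−θ₄)].
Numerator sine = +0.27899; denominator sine = +0.68455.
Result = 0.0375·7.288·(+0.27899) / (0.1292·(+0.68455)) = +0.86217 rad/s; magnitude 0.86217 rad/s.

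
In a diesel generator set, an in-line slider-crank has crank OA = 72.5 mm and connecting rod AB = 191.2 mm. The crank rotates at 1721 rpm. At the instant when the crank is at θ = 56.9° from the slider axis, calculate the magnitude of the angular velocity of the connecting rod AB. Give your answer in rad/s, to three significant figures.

ω = 180.2 rad/s (converted from 1721 rpm).
The rod makes angle φ with the slider axis where L sinφ = r sinθ; differentiating, L cosφ·φ̇ = r ω cosθ.
L cosφ = √(L² − r² sin²θ) = 0.1813 m.
|ω_rod| = r ω |cosθ| / √(L² − r² sin²θ) = 0.0725·180.2·0.54610/0.1813 = 39.358 rad/s.

39.4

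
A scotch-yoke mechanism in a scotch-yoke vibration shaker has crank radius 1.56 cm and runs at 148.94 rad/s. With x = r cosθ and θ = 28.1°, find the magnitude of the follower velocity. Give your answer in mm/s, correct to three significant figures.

1090

ω = 148.9 rad/s
x = r cosθ ⇒ ẋ = −rω sinθ.
|v| = rω|sinθ| = 0.0156·148.9·|sin 28.1°| = 1.0944 m/s = 1094.4 mm/s.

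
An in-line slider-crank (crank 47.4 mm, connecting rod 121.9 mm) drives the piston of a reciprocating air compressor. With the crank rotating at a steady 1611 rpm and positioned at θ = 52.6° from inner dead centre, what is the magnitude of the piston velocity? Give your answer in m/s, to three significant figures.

7.93

ω = 2π·1611/60 = 168.7 rad/s
For an in-line slider-crank, x = r cosθ + √(L² − r² sin²θ), so v = −rω sinθ·[1 + r cosθ/√(L² − r² sin²θ)].
With r = 0.0474 m, L = 0.1219 m, θ = 52.6°: √(L² − r² sin²θ) = 0.11594 m.
v = −0.0474·168.7·0.79441·[1 + 0.0474·0.60738/0.11594] = -7.93 m/s.
|v| = 7.93 m/s.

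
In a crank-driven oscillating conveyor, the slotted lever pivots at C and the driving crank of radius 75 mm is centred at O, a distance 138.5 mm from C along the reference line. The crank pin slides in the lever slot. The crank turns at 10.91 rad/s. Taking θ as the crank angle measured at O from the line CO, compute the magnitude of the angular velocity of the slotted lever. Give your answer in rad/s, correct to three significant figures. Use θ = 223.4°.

ω = 10.91 rad/s
Crank pin A relative to C: A = (d + r cosθ, r sinθ); lever angle φ = atan2(r sinθ, d + r cosθ).
Differentiating tanφ: φ̇ = rω(d cosθ + r)/(d² + r² + 2dr cosθ).
d² + r² + 2dr cosθ = |CA|² = 0.00971266 m²;  d cosθ + r = -0.025631 m.
|ω_lever| = |0.075·10.91·-0.025631| / 0.00971266 = 2.1593 rad/s.

2.16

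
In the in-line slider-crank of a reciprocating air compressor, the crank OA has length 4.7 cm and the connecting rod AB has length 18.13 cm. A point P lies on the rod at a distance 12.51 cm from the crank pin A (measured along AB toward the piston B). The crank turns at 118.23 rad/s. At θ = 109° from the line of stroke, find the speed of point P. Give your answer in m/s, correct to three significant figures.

ω = 118.2 rad/s.  Crank-pin speed |V_A| = rω = 5.5568 m/s, perpendicular to OA.
Rod angle: sinφ = −(r/L) sinθ ⇒ φ = -14.189°; ω_rod = −rω cosθ/√(L²−r²sin²θ) = +10.293 rad/s.
V_P = V_A + ω_rod × AP, with AP = 0.1251 m along the rod.
Components: V_Px = −rω sinθ − a·ω_rod·sinφ = -4.9385 m/s;  V_Py = rω cosθ + a·ω_rod·cosφ = -0.5608 m/s.
|V_P| = √(V_Px² + V_Py²) = 4.9702 m/s.

4.97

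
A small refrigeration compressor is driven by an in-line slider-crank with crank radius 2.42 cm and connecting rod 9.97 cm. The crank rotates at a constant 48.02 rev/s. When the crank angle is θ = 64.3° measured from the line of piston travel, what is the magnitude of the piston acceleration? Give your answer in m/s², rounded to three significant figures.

ω = 2π·48 = 301.7 rad/s
x(θ) = r cosθ + √(L² − r² sin²θ); with ω constant, a = ω²·d²x/dθ².
d²x/dθ² = −r cosθ − r²(cos2θ)/√u − r⁴ sin²2θ/(4u^{3/2}),  u = L² − r² sin²θ = 0.00946459 m².
Substituting r = 0.0242 m, L = 0.0997 m, θ = 64.3°: d²x/dθ² = -0.0067958 m.
a = ω²·d²x/dθ² = (301.7)²·(-0.0067958) = -618.65 m/s²;  |a| = 618.65 m/s².

619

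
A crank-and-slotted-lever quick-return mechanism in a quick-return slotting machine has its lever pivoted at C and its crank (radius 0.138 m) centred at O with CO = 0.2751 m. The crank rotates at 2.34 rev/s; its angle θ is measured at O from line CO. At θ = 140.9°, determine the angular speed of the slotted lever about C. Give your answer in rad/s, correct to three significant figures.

ω = 14.7 rad/s (from 2.34 rev/s).
Crank pin A relative to C: A = (d + r cosθ, r sinθ); lever angle φ = atan2(r sinθ, d + r cosθ).
Differentiating tanφ: φ̇ = rω(d cosθ + r)/(d² + r² + 2dr cosθ).
d² + r² + 2dr cosθ = |CA|² = 0.0358007 m²;  d cosθ + r = -0.07549 m.
|ω_lever| = |0.138·14.7·-0.07549| / 0.0358007 = 4.2783 rad/s.

4.28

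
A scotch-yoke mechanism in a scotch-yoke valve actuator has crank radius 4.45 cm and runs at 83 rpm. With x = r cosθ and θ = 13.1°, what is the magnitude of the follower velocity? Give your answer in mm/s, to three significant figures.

87.7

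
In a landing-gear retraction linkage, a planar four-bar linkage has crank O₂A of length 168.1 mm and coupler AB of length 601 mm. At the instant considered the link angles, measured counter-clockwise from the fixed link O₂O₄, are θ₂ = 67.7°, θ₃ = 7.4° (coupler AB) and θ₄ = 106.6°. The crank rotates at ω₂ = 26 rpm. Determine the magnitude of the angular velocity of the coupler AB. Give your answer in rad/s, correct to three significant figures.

ω₂ = 2.723 rad/s (from 26 rpm).
Differentiating the loop-closure r₂e^{iθ₂}+r₃e^{iθ₃}=r₁+r₄e^{iθ₄} gives r₂ω₂e^{iθ₂}+r₃ω₃e^{iθ₃}=r₄ω₄e^{iθ₄}.
Eliminating the other unknown: ω₃ = r₂ω₂ sin(θ₄−θ₂) / [r₃ sin(θ₃−θ₄)].
Numerator sine = +0.62796; denominator sine = -0.98714.
Result = 0.1681·2.723·(+0.62796) / (0.601·(-0.98714)) = -0.48445 rad/s; magnitude 0.48445 rad/s.

0.484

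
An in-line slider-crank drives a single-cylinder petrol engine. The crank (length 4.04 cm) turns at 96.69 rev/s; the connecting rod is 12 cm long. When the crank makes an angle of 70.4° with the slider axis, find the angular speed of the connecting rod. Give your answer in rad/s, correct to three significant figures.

72.3

ω = 607.5 rad/s (converted from 96.69 rev/s).
The rod makes angle φ with the slider axis where L sinφ = r sinθ; differentiating, L cosφ·φ̇ = r ω cosθ.
L cosφ = √(L² − r² sin²θ) = 0.1138 m.
|ω_rod| = r ω |cosθ| / √(L² − r² sin²θ) = 0.0404·607.5·0.33545/0.1138 = 72.346 rad/s.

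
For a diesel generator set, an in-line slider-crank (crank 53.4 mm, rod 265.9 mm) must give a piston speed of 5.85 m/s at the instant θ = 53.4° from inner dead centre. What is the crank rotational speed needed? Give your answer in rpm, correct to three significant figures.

For an in-line slider-crank, |v_piston| = rω|sinθ|·[1 + r cosθ/√(L² − r² sin²θ)].
With r = 0.0534 m, L = 0.2659 m, θ = 53.4°: the bracketed kinematic factor |dx/dθ| = 0.048072 m.
ω = v/|dx/dθ| = 5.85/0.048072 = 121.69 rad/s.
N = 60ω/(2π) = 1162.1 rpm.

1160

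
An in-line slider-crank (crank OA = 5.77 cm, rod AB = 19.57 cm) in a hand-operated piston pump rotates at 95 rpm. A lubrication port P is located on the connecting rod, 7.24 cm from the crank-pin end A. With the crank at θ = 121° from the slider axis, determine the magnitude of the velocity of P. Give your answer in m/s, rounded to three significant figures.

0.499

ω = 9.948 rad/s.  Crank-pin speed |V_A| = rω = 0.57402 m/s, perpendicular to OA.
Rod angle: sinφ = −(r/L) sinθ ⇒ φ = -14.639°; ω_rod = −rω cosθ/√(L²−r²sin²θ) = +1.5614 rad/s.
V_P = V_A + ω_rod × AP, with AP = 0.0724 m along the rod.
Components: V_Px = −rω sinθ − a·ω_rod·sinφ = -0.46346 m/s;  V_Py = rω cosθ + a·ω_rod·cosφ = -0.18627 m/s.
|V_P| = √(V_Px² + V_Py²) = 0.49949 m/s.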